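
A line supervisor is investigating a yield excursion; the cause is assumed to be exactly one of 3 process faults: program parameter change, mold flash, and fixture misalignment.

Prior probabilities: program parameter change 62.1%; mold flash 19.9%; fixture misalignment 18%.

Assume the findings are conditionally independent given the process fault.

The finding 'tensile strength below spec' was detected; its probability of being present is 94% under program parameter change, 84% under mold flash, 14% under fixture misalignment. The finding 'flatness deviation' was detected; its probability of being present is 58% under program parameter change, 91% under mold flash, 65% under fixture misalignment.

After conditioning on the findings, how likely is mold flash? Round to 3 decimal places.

Multiply each prior by the joint likelihood of the evidence pattern:
  program parameter change: 0.621 × 0.94 × 0.58 = 0.33857
  mold flash: 0.199 × 0.84 × 0.91 = 0.15212
  fixture misalignment: 0.180 × 0.14 × 0.65 = 0.01638
Marginal likelihood of the evidence = 0.50706.
P(mold flash | evidence) = 0.15212 / 0.50706 ≈ 0.300.

0.300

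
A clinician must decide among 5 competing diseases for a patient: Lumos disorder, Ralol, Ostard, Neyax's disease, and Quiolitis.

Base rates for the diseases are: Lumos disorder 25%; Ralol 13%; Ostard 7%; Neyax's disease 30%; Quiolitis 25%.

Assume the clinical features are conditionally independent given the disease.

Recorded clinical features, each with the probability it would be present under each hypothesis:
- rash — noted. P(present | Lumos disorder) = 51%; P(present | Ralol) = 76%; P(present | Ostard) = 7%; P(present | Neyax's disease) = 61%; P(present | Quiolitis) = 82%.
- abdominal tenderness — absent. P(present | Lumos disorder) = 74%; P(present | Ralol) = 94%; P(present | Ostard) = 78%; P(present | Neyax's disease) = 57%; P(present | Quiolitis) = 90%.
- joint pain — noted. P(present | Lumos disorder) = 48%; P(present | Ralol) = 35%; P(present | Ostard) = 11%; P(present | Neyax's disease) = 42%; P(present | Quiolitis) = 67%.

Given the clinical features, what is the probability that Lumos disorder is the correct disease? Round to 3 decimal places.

Multiply each prior by the joint likelihood of the clinical feature pattern (using 1 − P(present | H) for each absent clinical feature):
  Lumos disorder: 0.25 × 0.51 × (1 − 0.74) × 0.48 = 0.015912
  Ralol: 0.13 × 0.76 × (1 − 0.94) × 0.35 = 0.0020748
  Ostard: 0.07 × 0.07 × (1 − 0.78) × 0.11 = 0.00011858
  Neyax's disease: 0.30 × 0.61 × (1 − 0.57) × 0.42 = 0.03305
  Quiolitis: 0.25 × 0.82 × (1 − 0.90) × 0.67 = 0.013735
Normalizing constant Z = 0.015912 + 0.0020748 + 0.00011858 + 0.03305 + 0.013735 = 0.06489.
P(Lumos disorder | evidence) = 0.015912 / 0.06489 ≈ 0.245.

0.245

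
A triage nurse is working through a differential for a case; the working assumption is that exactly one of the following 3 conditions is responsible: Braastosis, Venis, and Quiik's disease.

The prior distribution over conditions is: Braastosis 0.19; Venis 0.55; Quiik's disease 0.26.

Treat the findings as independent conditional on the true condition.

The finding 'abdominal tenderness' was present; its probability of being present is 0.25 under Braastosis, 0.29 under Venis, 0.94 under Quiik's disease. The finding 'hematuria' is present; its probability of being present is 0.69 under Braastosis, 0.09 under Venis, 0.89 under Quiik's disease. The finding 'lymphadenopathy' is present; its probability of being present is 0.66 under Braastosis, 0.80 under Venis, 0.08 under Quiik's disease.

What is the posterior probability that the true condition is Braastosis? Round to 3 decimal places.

Multiply each prior by the joint likelihood of the evidence pattern:
  Braastosis: 0.19 × 0.25 × 0.69 × 0.66 = 0.021632
  Venis: 0.55 × 0.29 × 0.09 × 0.80 = 0.011484
  Quiik's disease: 0.26 × 0.94 × 0.89 × 0.08 = 0.017401
Marginal likelihood of the evidence = 0.050517.
P(Braastosis | evidence) = 0.021632 / 0.050517 ≈ 0.428.

0.428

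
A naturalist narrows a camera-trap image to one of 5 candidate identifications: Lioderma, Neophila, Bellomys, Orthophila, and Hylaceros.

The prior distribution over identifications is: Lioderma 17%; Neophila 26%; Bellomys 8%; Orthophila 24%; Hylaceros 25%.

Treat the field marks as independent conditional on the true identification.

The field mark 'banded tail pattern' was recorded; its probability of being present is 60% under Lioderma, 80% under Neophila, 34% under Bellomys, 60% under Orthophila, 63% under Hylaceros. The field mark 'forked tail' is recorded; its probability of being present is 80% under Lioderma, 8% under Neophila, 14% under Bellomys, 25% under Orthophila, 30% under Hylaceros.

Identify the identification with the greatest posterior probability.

For each hypothesis, the unnormalized posterior weight is prior × product of the field mark likelihoods:
  Lioderma: 0.17 × 0.60 × 0.80 = 0.0816
  Neophila: 0.26 × 0.80 × 0.08 = 0.01664
  Bellomys: 0.08 × 0.34 × 0.14 = 0.003808
  Orthophila: 0.24 × 0.60 × 0.25 = 0.036
  Hylaceros: 0.25 × 0.63 × 0.30 = 0.04725
The unnormalized weights sum to 0.1853.
P(Lioderma | evidence) ≈ 0.0816 / 0.1853 ≈ 0.440
P(Neophila | evidence) ≈ 0.01664 / 0.1853 ≈ 0.090
P(Bellomys | evidence) ≈ 0.003808 / 0.1853 ≈ 0.021
P(Orthophila | evidence) ≈ 0.036 / 0.1853 ≈ 0.194
P(Hylaceros | evidence) ≈ 0.04725 / 0.1853 ≈ 0.255
The largest is 0.440, so Lioderma is most probable.

Lioderma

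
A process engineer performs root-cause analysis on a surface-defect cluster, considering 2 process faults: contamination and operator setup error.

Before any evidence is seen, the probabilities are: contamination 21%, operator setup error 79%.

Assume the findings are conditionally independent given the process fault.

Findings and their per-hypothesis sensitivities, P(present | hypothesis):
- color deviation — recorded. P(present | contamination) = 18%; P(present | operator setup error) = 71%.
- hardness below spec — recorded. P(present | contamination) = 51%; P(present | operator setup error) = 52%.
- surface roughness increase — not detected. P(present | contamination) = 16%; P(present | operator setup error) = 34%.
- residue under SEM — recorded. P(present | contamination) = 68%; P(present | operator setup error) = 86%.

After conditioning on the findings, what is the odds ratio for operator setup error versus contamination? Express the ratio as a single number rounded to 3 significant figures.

The normalizing constant cancels in an odds ratio, so compute prior × likelihood for the two hypotheses only (using 1 − P(present | H) for each absent finding):
  operator setup error: 0.79 × 0.71 × 0.52 × (1 − 0.34) × 0.86 = 0.16555
  contamination: 0.21 × 0.18 × 0.51 × (1 − 0.16) × 0.68 = 0.011012
Odds(operator setup error : contamination) = 0.16555 / 0.011012 ≈ 15.0.

15.0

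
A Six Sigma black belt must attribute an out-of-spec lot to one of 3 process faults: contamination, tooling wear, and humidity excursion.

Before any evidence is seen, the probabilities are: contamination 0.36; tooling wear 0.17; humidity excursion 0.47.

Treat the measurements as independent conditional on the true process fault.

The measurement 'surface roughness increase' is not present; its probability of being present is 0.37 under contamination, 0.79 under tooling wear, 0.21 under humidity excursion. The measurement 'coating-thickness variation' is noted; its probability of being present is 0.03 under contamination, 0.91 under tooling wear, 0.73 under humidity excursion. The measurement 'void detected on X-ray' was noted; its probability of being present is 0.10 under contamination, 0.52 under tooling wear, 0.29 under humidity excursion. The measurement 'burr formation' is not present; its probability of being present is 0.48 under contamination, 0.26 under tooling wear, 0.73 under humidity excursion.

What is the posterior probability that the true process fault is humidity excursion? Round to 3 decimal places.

0.623

For each hypothesis, the unnormalized posterior weight is prior × product of the measurement likelihoods (using 1 − P(present | H) for each absent measurement):
  contamination: 0.36 × (1 − 0.37) × 0.03 × 0.10 × (1 − 0.48) = 0.00035381
  tooling wear: 0.17 × (1 − 0.79) × 0.91 × 0.52 × (1 − 0.26) = 0.012501
  humidity excursion: 0.47 × (1 − 0.21) × 0.73 × 0.29 × (1 − 0.73) = 0.021223
Marginal likelihood of the evidence = 0.034078.
P(humidity excursion | evidence) = 0.021223 / 0.034078 ≈ 0.623.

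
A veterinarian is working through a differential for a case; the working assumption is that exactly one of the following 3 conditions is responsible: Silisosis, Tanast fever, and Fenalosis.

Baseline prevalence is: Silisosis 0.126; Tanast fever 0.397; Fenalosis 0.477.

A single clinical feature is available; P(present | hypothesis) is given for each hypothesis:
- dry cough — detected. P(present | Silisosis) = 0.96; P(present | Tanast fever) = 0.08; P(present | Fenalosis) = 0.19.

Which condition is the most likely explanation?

Silisosis

By Bayes' rule, the unnormalized weight for each hypothesis is prior × likelihood:
  Silisosis: 0.126 × 0.96 = 0.12096
  Tanast fever: 0.397 × 0.08 = 0.03176
  Fenalosis: 0.477 × 0.19 = 0.09063
Normalizing constant Z = 0.12096 + 0.03176 + 0.09063 = 0.24335.
P(Silisosis | evidence) ≈ 0.12096 / 0.24335 ≈ 0.497
P(Tanast fever | evidence) ≈ 0.03176 / 0.24335 ≈ 0.131
P(Fenalosis | evidence) ≈ 0.09063 / 0.24335 ≈ 0.372
The largest is 0.497, so Silisosis is most probable.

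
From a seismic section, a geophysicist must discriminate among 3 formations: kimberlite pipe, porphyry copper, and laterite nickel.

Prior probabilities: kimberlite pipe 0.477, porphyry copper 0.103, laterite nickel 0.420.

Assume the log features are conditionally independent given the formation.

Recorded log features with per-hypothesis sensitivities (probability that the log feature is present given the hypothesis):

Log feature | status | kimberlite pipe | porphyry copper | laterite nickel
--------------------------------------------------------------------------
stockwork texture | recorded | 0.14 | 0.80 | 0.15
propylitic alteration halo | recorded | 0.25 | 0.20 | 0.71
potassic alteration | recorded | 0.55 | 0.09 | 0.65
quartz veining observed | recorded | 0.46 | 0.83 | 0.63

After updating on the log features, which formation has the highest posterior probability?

For each hypothesis, the unnormalized posterior weight is prior × product of the log feature likelihoods:
  kimberlite pipe: 0.477 × 0.14 × 0.25 × 0.55 × 0.46 = 0.0042238
  porphyry copper: 0.103 × 0.80 × 0.20 × 0.09 × 0.83 = 0.0012311
  laterite nickel: 0.420 × 0.15 × 0.71 × 0.65 × 0.63 = 0.018317
Marginal likelihood of the evidence = 0.023772.
P(kimberlite pipe | evidence) ≈ 0.0042238 / 0.023772 ≈ 0.178
P(porphyry copper | evidence) ≈ 0.0012311 / 0.023772 ≈ 0.052
P(laterite nickel | evidence) ≈ 0.018317 / 0.023772 ≈ 0.771
The largest is 0.771, so laterite nickel is most probable.

laterite nickel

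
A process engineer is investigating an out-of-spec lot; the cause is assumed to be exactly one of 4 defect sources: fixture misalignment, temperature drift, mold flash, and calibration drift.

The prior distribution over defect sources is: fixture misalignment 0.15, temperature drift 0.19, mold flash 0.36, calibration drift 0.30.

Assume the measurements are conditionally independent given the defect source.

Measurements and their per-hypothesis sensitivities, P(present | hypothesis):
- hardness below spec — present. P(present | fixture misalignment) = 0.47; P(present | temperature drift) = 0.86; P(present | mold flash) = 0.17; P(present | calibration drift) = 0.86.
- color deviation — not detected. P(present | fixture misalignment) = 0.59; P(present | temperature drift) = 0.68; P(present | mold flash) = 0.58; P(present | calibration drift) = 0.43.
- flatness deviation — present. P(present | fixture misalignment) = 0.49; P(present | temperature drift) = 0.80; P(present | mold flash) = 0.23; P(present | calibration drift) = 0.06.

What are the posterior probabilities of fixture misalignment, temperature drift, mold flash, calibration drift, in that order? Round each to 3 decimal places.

By Bayes' rule with conditional independence, the unnormalized weight for each hypothesis is prior × ∏ likelihoods (using 1 − P(present | H) for each absent measurement):
  fixture misalignment: 0.15 × 0.47 × (1 − 0.59) × 0.49 = 0.014163
  temperature drift: 0.19 × 0.86 × (1 − 0.68) × 0.80 = 0.04183
  mold flash: 0.36 × 0.17 × (1 − 0.58) × 0.23 = 0.0059119
  calibration drift: 0.30 × 0.86 × (1 − 0.43) × 0.06 = 0.0088236
Marginal likelihood of the evidence = 0.070729.
P(fixture misalignment | evidence) = 0.014163 / 0.070729 ≈ 0.200
P(temperature drift | evidence) = 0.04183 / 0.070729 ≈ 0.591
P(mold flash | evidence) = 0.0059119 / 0.070729 ≈ 0.084
P(calibration drift | evidence) = 0.0088236 / 0.070729 ≈ 0.125

0.200, 0.591, 0.084, 0.125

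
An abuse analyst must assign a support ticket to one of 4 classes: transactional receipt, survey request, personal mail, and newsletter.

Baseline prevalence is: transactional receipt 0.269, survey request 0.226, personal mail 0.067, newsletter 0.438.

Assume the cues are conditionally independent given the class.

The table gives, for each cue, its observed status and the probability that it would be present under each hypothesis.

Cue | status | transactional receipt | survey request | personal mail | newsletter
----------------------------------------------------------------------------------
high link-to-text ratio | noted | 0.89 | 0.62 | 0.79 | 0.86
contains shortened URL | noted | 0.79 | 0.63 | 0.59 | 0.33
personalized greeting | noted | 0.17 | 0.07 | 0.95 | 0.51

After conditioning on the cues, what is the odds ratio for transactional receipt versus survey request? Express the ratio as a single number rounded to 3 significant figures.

5.20

Posterior odds equal prior odds times the likelihood ratio; only the two competing hypotheses matter.
  transactional receipt: 0.269 × 0.89 × 0.79 × 0.17 = 0.032153
  survey request: 0.226 × 0.62 × 0.63 × 0.07 = 0.0061793
Odds(transactional receipt : survey request) = 0.032153 / 0.0061793 ≈ 5.20.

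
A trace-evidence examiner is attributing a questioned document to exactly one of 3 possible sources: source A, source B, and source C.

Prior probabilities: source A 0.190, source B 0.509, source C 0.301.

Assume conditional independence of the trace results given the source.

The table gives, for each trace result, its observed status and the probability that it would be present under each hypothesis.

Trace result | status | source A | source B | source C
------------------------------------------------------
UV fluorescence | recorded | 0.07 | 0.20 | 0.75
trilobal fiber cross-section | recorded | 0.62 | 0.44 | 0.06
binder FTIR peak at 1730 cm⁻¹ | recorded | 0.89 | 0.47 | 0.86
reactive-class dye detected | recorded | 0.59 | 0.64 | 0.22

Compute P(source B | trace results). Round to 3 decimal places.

For each hypothesis, the unnormalized posterior weight is prior × product of the trace result likelihoods:
  source A: 0.190 × 0.07 × 0.62 × 0.89 × 0.59 = 0.00433
  source B: 0.509 × 0.20 × 0.44 × 0.47 × 0.64 = 0.013473
  source C: 0.301 × 0.75 × 0.06 × 0.86 × 0.22 = 0.0025627
Normalizing constant Z = 0.00433 + 0.013473 + 0.0025627 = 0.020366.
P(source B | evidence) = 0.013473 / 0.020366 ≈ 0.662.

0.662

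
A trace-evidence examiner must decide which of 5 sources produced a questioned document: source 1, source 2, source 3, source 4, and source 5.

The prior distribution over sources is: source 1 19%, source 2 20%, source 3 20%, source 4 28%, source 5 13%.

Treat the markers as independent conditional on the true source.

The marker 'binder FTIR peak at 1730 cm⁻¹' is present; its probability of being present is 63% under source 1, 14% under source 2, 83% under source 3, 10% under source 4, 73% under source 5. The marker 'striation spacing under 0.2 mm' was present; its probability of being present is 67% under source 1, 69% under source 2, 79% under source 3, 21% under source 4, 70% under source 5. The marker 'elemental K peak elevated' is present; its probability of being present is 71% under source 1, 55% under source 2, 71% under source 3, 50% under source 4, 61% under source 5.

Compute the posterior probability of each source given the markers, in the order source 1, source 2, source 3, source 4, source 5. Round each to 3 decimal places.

Multiply each prior by the joint likelihood of the marker pattern:
  source 1: 0.19 × 0.63 × 0.67 × 0.71 = 0.056941
  source 2: 0.20 × 0.14 × 0.69 × 0.55 = 0.010626
  source 3: 0.20 × 0.83 × 0.79 × 0.71 = 0.093109
  source 4: 0.28 × 0.10 × 0.21 × 0.50 = 0.00294
  source 5: 0.13 × 0.73 × 0.70 × 0.61 = 0.040522
Marginal likelihood of the evidence = 0.20414.
P(source 1 | evidence) = 0.056941 / 0.20414 ≈ 0.279
P(source 2 | evidence) = 0.010626 / 0.20414 ≈ 0.052
P(source 3 | evidence) = 0.093109 / 0.20414 ≈ 0.456
P(source 4 | evidence) = 0.00294 / 0.20414 ≈ 0.014
P(source 5 | evidence) = 0.040522 / 0.20414 ≈ 0.199

0.279, 0.052, 0.456, 0.014, 0.199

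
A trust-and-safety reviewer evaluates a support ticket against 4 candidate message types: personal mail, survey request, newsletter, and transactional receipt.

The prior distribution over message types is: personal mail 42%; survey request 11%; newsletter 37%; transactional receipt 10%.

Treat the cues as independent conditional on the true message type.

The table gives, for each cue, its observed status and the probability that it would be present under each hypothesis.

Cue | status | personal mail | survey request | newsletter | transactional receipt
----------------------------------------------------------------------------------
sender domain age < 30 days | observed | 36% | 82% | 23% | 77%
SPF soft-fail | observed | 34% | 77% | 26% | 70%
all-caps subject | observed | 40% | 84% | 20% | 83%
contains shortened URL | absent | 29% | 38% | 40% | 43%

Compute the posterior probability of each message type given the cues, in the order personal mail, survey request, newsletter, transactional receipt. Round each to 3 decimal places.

By Bayes' rule with conditional independence, the unnormalized weight for each hypothesis is prior × ∏ likelihoods (using 1 − P(present | H) for each absent cue):
  personal mail: 0.42 × 0.36 × 0.34 × 0.40 × (1 − 0.29) = 0.0146
  survey request: 0.11 × 0.82 × 0.77 × 0.84 × (1 − 0.38) = 0.036172
  newsletter: 0.37 × 0.23 × 0.26 × 0.20 × (1 − 0.40) = 0.0026551
  transactional receipt: 0.10 × 0.77 × 0.70 × 0.83 × (1 − 0.43) = 0.0255
Marginal likelihood of the evidence = 0.078927.
P(personal mail | evidence) = 0.0146 / 0.078927 ≈ 0.185
P(survey request | evidence) = 0.036172 / 0.078927 ≈ 0.458
P(newsletter | evidence) = 0.0026551 / 0.078927 ≈ 0.034
P(transactional receipt | evidence) = 0.0255 / 0.078927 ≈ 0.323

0.185, 0.458, 0.034, 0.323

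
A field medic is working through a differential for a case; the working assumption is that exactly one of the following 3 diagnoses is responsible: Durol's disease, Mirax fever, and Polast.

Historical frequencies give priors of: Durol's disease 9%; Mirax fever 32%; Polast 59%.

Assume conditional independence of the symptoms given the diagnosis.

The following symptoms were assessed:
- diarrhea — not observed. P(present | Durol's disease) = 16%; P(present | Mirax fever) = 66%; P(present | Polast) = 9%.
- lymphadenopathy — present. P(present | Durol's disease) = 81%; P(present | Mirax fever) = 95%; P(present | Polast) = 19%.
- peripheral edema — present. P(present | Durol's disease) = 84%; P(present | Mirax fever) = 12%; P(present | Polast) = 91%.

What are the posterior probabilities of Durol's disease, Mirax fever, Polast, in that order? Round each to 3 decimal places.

0.328, 0.079, 0.593

For each hypothesis, the unnormalized posterior weight is prior × product of the symptom likelihoods (using 1 − P(present | H) for each absent symptom):
  Durol's disease: 0.09 × (1 − 0.16) × 0.81 × 0.84 = 0.051438
  Mirax fever: 0.32 × (1 − 0.66) × 0.95 × 0.12 = 0.012403
  Polast: 0.59 × (1 − 0.09) × 0.19 × 0.91 = 0.09283
Normalizing constant Z = 0.051438 + 0.012403 + 0.09283 = 0.15667.
P(Durol's disease | evidence) = 0.051438 / 0.15667 ≈ 0.328
P(Mirax fever | evidence) = 0.012403 / 0.15667 ≈ 0.079
P(Polast | evidence) = 0.09283 / 0.15667 ≈ 0.593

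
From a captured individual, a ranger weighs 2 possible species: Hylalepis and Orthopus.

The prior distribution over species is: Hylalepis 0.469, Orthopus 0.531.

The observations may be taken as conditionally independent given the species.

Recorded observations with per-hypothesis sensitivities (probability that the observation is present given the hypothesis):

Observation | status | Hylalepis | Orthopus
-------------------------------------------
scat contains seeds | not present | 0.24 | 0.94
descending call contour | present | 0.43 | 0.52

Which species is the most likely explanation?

By Bayes' rule with conditional independence, the unnormalized weight for each hypothesis is prior × ∏ likelihoods (using 1 − P(present | H) for each absent observation):
  Hylalepis: 0.469 × (1 − 0.24) × 0.43 = 0.15327
  Orthopus: 0.531 × (1 − 0.94) × 0.52 = 0.016567
The unnormalized weights sum to 0.16984.
P(Hylalepis | evidence) ≈ 0.15327 / 0.16984 ≈ 0.902
P(Orthopus | evidence) ≈ 0.016567 / 0.16984 ≈ 0.098
The largest is 0.902, so Hylalepis is most probable.

Hylalepis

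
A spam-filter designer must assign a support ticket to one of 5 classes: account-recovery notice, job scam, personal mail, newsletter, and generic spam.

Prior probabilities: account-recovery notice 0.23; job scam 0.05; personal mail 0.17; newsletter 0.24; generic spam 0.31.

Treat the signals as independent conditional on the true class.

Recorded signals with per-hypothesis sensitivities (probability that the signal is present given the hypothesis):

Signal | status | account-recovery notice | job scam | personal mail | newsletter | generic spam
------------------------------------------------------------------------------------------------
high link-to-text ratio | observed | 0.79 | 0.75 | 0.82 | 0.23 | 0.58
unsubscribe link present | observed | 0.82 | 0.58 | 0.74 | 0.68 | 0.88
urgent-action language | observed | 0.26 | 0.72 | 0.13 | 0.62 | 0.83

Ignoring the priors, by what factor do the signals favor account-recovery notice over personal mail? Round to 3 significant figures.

The Bayes factor is the ratio of the joint likelihoods of the signal pattern under the two hypotheses.
  account-recovery notice: 0.79 × 0.82 × 0.26 = 0.16843
  personal mail: 0.82 × 0.74 × 0.13 = 0.078884
Bayes factor = 0.16843 / 0.078884 ≈ 2.14

2.14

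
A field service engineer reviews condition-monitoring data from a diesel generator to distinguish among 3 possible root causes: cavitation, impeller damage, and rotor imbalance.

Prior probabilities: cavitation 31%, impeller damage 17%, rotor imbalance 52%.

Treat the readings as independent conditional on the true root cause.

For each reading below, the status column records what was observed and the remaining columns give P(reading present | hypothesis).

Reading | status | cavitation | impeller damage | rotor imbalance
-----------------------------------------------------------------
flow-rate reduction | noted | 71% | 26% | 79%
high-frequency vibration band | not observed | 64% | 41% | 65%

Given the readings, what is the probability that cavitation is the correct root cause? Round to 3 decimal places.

For each hypothesis, the unnormalized posterior weight is prior × product of the reading likelihoods (using 1 − P(present | H) for each absent reading):
  cavitation: 0.31 × 0.71 × (1 − 0.64) = 0.079236
  impeller damage: 0.17 × 0.26 × (1 − 0.41) = 0.026078
  rotor imbalance: 0.52 × 0.79 × (1 − 0.65) = 0.14378
The unnormalized weights sum to 0.24909.
P(cavitation | evidence) = 0.079236 / 0.24909 ≈ 0.318.

0.318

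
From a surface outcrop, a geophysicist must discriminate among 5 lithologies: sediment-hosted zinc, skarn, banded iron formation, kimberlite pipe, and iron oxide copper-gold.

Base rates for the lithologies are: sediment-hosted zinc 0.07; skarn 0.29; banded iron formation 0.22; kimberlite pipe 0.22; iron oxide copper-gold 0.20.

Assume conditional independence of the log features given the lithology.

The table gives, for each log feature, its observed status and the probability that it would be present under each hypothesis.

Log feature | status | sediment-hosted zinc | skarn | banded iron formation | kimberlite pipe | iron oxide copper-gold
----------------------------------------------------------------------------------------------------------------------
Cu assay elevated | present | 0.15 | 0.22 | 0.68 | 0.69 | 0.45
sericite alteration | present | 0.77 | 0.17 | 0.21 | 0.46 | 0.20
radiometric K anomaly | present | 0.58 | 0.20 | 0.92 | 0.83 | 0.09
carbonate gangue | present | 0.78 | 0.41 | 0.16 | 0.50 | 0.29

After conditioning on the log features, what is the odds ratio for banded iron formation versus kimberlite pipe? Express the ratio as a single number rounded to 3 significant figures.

Unnormalized posterior weight (prior times the log feature likelihoods) for each of the two hypotheses:
  banded iron formation: 0.22 × 0.68 × 0.21 × 0.92 × 0.16 = 0.0046244
  kimberlite pipe: 0.22 × 0.69 × 0.46 × 0.83 × 0.50 = 0.028979
Odds(banded iron formation : kimberlite pipe) = 0.0046244 / 0.028979 ≈ 0.160.

0.160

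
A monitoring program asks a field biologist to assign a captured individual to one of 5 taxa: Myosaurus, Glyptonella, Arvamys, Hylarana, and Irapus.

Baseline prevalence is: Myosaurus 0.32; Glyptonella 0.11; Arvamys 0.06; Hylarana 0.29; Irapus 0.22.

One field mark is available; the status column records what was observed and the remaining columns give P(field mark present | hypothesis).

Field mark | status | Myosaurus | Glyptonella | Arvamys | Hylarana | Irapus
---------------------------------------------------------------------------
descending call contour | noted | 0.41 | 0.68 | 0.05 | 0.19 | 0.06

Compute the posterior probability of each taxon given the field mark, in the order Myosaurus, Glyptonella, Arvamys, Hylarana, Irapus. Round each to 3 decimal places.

By Bayes' rule, the unnormalized weight for each hypothesis is prior × likelihood:
  Myosaurus: 0.32 × 0.41 = 0.1312
  Glyptonella: 0.11 × 0.68 = 0.0748
  Arvamys: 0.06 × 0.05 = 0.003
  Hylarana: 0.29 × 0.19 = 0.0551
  Irapus: 0.22 × 0.06 = 0.0132
Normalizing constant Z = 0.1312 + 0.0748 + 0.003 + 0.0551 + 0.0132 = 0.2773.
P(Myosaurus | evidence) = 0.1312 / 0.2773 ≈ 0.473
P(Glyptonella | evidence) = 0.0748 / 0.2773 ≈ 0.270
P(Arvamys | evidence) = 0.003 / 0.2773 ≈ 0.011
P(Hylarana | evidence) = 0.0551 / 0.2773 ≈ 0.199
P(Irapus | evidence) = 0.0132 / 0.2773 ≈ 0.048

0.473, 0.270, 0.011, 0.199, 0.048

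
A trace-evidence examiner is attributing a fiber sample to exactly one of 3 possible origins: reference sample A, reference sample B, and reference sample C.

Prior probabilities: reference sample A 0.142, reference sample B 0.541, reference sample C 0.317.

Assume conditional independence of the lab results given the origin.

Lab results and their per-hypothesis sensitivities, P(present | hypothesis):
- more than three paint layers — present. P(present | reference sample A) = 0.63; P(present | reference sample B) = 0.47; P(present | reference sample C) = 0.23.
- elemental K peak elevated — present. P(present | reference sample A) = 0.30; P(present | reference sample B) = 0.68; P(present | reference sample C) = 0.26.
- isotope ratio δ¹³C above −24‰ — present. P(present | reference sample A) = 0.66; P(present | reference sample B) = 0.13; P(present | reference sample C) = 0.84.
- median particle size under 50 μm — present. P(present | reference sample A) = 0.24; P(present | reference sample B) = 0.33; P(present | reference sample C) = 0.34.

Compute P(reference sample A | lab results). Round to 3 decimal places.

0.249

For each hypothesis, the unnormalized posterior weight is prior × product of the lab result likelihoods:
  reference sample A: 0.142 × 0.63 × 0.30 × 0.66 × 0.24 = 0.0042511
  reference sample B: 0.541 × 0.47 × 0.68 × 0.13 × 0.33 = 0.0074176
  reference sample C: 0.317 × 0.23 × 0.26 × 0.84 × 0.34 = 0.005414
Marginal likelihood of the evidence = 0.017083.
P(reference sample A | evidence) = 0.0042511 / 0.017083 ≈ 0.249.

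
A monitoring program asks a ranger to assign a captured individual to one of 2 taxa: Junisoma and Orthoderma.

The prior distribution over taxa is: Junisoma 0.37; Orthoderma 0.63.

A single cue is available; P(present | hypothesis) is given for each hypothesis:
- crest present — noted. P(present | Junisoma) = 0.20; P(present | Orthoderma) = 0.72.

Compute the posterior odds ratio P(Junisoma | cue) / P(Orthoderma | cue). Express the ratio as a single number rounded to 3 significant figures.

Unnormalized posterior weight (prior times the cue likelihood) for each of the two hypotheses:
  Junisoma: 0.37 × 0.20 = 0.074
  Orthoderma: 0.63 × 0.72 = 0.4536
Posterior odds = 0.074 / 0.4536 ≈ 0.163.

0.163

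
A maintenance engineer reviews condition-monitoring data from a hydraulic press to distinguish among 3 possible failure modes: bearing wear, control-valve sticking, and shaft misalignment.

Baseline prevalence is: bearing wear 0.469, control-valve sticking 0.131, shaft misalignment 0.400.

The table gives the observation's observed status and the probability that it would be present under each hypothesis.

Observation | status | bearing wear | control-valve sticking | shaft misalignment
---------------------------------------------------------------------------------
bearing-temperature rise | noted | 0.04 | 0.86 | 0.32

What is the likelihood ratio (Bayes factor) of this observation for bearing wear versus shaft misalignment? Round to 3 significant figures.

Likelihood of this observation under each hypothesis:
  bearing wear: 0.04
  shaft misalignment: 0.32
Bayes factor = 0.04 / 0.32 ≈ 0.125

0.125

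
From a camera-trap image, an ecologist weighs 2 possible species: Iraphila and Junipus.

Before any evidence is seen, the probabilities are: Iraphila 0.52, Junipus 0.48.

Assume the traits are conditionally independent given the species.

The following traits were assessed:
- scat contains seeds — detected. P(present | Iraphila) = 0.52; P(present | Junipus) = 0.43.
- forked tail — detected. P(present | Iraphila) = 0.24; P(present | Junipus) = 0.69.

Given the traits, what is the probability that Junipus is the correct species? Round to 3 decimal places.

0.687

For each hypothesis, the unnormalized posterior weight is prior × product of the trait likelihoods:
  Iraphila: 0.52 × 0.52 × 0.24 = 0.064896
  Junipus: 0.48 × 0.43 × 0.69 = 0.14242
Normalizing constant Z = 0.064896 + 0.14242 = 0.20731.
P(Junipus | evidence) = 0.14242 / 0.20731 ≈ 0.687.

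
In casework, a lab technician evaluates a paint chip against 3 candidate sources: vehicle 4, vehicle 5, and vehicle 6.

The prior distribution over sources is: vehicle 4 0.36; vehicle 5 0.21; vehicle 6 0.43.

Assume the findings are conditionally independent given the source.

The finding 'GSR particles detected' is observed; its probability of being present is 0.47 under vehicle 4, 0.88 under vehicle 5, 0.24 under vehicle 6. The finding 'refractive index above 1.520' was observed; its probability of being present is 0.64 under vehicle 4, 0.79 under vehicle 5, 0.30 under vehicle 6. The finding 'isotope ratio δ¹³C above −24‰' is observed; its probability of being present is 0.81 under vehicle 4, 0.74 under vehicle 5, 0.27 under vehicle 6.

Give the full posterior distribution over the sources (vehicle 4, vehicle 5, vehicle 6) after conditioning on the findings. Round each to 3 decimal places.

0.430, 0.529, 0.041

Multiply each prior by the joint likelihood of the evidence pattern:
  vehicle 4: 0.36 × 0.47 × 0.64 × 0.81 = 0.087713
  vehicle 5: 0.21 × 0.88 × 0.79 × 0.74 = 0.10803
  vehicle 6: 0.43 × 0.24 × 0.30 × 0.27 = 0.0083592
Normalizing constant Z = 0.087713 + 0.10803 + 0.0083592 = 0.20411.
P(vehicle 4 | evidence) = 0.087713 / 0.20411 ≈ 0.430
P(vehicle 5 | evidence) = 0.10803 / 0.20411 ≈ 0.529
P(vehicle 6 | evidence) = 0.0083592 / 0.20411 ≈ 0.041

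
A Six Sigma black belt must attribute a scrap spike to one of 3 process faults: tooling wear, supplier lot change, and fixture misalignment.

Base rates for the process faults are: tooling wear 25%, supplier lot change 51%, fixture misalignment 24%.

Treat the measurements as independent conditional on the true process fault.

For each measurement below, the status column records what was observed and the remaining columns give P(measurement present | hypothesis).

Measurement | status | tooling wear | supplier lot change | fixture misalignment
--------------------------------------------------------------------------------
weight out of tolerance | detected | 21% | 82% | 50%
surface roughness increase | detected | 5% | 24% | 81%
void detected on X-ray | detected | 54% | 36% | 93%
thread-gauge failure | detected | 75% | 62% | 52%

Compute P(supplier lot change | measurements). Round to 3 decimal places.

For each hypothesis, the unnormalized posterior weight is prior × product of the measurement likelihoods:
  tooling wear: 0.25 × 0.21 × 0.05 × 0.54 × 0.75 = 0.0010631
  supplier lot change: 0.51 × 0.82 × 0.24 × 0.36 × 0.62 = 0.022402
  fixture misalignment: 0.24 × 0.50 × 0.81 × 0.93 × 0.52 = 0.047006
The unnormalized weights sum to 0.070471.
P(supplier lot change | evidence) = 0.022402 / 0.070471 ≈ 0.318.

0.318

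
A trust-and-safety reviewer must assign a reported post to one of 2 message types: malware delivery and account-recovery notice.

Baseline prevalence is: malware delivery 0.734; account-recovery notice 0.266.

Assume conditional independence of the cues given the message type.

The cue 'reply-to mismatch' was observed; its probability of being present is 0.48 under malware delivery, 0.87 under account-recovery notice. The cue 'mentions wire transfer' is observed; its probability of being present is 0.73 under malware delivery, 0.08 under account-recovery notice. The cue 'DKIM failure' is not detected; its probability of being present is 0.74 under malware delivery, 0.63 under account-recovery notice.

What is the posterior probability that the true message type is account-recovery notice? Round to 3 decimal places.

0.093

Multiply each prior by the joint likelihood of the cue pattern (using 1 − P(present | H) for each absent cue):
  malware delivery: 0.734 × 0.48 × 0.73 × (1 − 0.74) = 0.06687
  account-recovery notice: 0.266 × 0.87 × 0.08 × (1 − 0.63) = 0.00685
Marginal likelihood of the evidence = 0.07372.
P(account-recovery notice | evidence) = 0.00685 / 0.07372 ≈ 0.093.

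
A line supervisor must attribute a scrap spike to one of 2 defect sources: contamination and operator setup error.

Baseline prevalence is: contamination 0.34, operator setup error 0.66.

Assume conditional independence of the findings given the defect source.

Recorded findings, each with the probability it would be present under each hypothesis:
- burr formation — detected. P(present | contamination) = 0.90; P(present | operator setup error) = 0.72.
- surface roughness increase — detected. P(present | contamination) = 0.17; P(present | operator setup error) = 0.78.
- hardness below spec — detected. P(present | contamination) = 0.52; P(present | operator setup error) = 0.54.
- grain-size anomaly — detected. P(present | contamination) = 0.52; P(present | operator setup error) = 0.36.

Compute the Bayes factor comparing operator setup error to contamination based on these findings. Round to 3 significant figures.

2.64

Take the product of per-finding likelihoods under each hypothesis, then divide.
  operator setup error: 0.72 × 0.78 × 0.54 × 0.36 = 0.10918
  contamination: 0.90 × 0.17 × 0.52 × 0.52 = 0.041371
Bayes factor = 0.10918 / 0.041371 ≈ 2.64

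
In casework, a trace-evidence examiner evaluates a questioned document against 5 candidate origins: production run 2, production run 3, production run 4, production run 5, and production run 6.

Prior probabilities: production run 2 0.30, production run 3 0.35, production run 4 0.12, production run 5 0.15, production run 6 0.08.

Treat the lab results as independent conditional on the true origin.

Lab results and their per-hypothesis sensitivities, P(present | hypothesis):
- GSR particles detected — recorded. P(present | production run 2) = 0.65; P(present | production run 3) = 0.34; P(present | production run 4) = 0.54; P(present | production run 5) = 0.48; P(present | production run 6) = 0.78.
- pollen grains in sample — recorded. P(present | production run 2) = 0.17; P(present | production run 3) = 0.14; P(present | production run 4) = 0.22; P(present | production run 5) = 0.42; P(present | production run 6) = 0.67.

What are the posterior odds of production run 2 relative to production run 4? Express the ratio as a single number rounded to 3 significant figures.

2.33

Unnormalized posterior weight (prior times the lab result likelihoods) for each of the two hypotheses:
  production run 2: 0.30 × 0.65 × 0.17 = 0.03315
  production run 4: 0.12 × 0.54 × 0.22 = 0.014256
Posterior odds = 0.03315 / 0.014256 ≈ 2.33.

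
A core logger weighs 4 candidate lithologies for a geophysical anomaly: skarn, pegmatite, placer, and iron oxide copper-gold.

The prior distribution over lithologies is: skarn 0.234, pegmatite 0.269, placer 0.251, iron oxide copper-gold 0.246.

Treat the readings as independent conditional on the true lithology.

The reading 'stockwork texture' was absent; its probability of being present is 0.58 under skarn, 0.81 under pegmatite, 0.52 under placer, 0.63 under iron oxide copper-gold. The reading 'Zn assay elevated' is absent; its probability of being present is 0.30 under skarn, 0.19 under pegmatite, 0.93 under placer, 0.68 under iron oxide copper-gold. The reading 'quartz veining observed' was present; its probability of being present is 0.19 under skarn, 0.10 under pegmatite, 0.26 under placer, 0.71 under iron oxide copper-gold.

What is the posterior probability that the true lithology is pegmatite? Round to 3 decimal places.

0.103

For each hypothesis, the unnormalized posterior weight is prior × product of the reading likelihoods (using 1 − P(present | H) for each absent reading):
  skarn: 0.234 × (1 − 0.58) × (1 − 0.30) × 0.19 = 0.013071
  pegmatite: 0.269 × (1 − 0.81) × (1 − 0.19) × 0.10 = 0.0041399
  placer: 0.251 × (1 − 0.52) × (1 − 0.93) × 0.26 = 0.0021927
  iron oxide copper-gold: 0.246 × (1 − 0.63) × (1 − 0.68) × 0.71 = 0.02068
The unnormalized weights sum to 0.040084.
P(pegmatite | evidence) = 0.0041399 / 0.040084 ≈ 0.103.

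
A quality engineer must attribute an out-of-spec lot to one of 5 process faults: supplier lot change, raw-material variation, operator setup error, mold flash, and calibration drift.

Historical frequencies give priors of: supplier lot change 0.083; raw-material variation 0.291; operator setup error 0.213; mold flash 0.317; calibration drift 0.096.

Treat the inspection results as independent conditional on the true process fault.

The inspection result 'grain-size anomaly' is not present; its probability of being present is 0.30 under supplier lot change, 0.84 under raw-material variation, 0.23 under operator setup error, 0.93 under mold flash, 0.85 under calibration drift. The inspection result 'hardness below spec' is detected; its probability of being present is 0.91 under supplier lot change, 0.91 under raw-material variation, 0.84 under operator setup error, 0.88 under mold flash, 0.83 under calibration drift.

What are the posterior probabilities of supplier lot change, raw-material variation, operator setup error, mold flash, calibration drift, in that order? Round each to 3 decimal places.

0.200, 0.160, 0.521, 0.074, 0.045

Multiply each prior by the joint likelihood of the inspection result pattern (using 1 − P(present | H) for each absent inspection result):
  supplier lot change: 0.083 × (1 − 0.30) × 0.91 = 0.052871
  raw-material variation: 0.291 × (1 − 0.84) × 0.91 = 0.04237
  operator setup error: 0.213 × (1 − 0.23) × 0.84 = 0.13777
  mold flash: 0.317 × (1 − 0.93) × 0.88 = 0.019527
  calibration drift: 0.096 × (1 − 0.85) × 0.83 = 0.011952
Marginal likelihood of the evidence = 0.26449.
P(supplier lot change | evidence) = 0.052871 / 0.26449 ≈ 0.200
P(raw-material variation | evidence) = 0.04237 / 0.26449 ≈ 0.160
P(operator setup error | evidence) = 0.13777 / 0.26449 ≈ 0.521
P(mold flash | evidence) = 0.019527 / 0.26449 ≈ 0.074
P(calibration drift | evidence) = 0.011952 / 0.26449 ≈ 0.045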